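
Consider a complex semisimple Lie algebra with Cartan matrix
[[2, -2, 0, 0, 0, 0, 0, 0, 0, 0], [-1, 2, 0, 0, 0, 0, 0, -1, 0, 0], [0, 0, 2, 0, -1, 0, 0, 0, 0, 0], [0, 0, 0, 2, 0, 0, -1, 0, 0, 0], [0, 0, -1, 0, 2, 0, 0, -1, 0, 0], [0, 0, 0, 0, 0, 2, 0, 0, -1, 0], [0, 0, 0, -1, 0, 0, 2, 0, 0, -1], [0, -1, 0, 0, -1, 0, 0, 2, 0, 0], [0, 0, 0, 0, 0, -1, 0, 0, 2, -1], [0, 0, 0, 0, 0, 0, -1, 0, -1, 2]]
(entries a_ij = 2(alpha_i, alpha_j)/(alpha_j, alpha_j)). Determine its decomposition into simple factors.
The diagram associated to this matrix has two connected components: the simple roots {alpha_4, alpha_6, alpha_7, alpha_9, alpha_10} form a chain of 5 nodes with single edges (A_5), and {alpha_1, alpha_2, alpha_3, alpha_5, alpha_8} form a chain of 5 nodes with a double edge at one end; the terminal node there is the unique long simple root (C_5). A semisimple Lie algebra decomposes uniquely as the direct sum of simple ideals, one per connected component of its Dynkin diagram, so g ≅ A_5 ⊕ C_5 (dimension 35 + 55 = 90).

A5 + C5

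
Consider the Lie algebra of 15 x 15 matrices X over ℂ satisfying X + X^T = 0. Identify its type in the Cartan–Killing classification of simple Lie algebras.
This is so(15) with 15 odd, which has dimension 15(15-1)/2 = 105 and rank (15-1)/2 = 7. In the classification of classical Lie algebras, the orthogonal algebra so(2n+1) in an odd number of variables has type B_n; here n = 7, so the Dynkin diagram is a chain of 7 nodes with a double edge at one end; the terminal node there is the unique short simple root (B_7). Hence the type is B_7.

B_7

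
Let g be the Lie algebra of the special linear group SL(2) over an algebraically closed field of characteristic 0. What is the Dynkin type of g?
type A_1

This is sl(2), which has dimension 2^2 - 1 = 3 and rank 2 - 1 = 1 (a Cartan subalgebra is the diagonal traceless matrices). In the classification of classical Lie algebras, the special linear algebra sl(n+1) has type A_n; here n = 1, so the Dynkin diagram is a chain of 1 nodes with single edges (A_1). Hence the type is A_1.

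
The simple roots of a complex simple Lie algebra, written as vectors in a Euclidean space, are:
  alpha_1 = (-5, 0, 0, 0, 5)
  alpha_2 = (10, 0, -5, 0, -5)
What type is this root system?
Compute the Cartan integers a_ij = 2(alpha_i, alpha_j)/(alpha_j, alpha_j); the resulting 2x2 Cartan matrix is
[[2, -1], [-3, 2]].
The roots have two lengths (squared-length ratio 3:1); the short ones are alpha_{1}. The associated Dynkin diagram is two nodes joined by a triple edge (G_2), so the type is G_2.

G_2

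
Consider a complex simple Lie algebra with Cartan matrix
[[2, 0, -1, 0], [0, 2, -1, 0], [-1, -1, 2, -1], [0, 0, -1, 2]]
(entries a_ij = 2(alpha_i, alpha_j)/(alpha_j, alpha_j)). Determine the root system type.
type D_4

The matrix has rank 4 with 2's on the diagonal. Reading the off-diagonal entries as Dynkin edges (a single edge where a_ij = a_ji = -1; a double or triple edge where a_ij * a_ji = 2 or 3), the diagram is a chain of 2 nodes with a fork of two nodes at one end (D_4). One simple-root ordering that puts it in standard form is (alpha_1, alpha_3, alpha_2, alpha_4). So the algebra is type D_4, i.e. so(8).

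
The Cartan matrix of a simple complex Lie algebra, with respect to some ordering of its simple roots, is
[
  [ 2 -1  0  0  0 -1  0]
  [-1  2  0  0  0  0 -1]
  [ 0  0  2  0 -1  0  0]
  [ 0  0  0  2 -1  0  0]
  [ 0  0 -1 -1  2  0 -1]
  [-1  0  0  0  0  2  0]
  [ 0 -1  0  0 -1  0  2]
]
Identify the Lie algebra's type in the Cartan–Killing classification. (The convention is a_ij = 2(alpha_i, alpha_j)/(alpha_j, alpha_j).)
The matrix has rank 7 with 2's on the diagonal. Reading the off-diagonal entries as Dynkin edges (a single edge where a_ij = a_ji = -1; a double or triple edge where a_ij * a_ji = 2 or 3), the diagram is a chain of 5 nodes with a fork of two nodes at one end (D_7). One simple-root ordering that puts it in standard form is (alpha_6, alpha_1, alpha_2, alpha_7, alpha_5, alpha_3, alpha_4). So the algebra is type D_7, i.e. so(14).

type D_7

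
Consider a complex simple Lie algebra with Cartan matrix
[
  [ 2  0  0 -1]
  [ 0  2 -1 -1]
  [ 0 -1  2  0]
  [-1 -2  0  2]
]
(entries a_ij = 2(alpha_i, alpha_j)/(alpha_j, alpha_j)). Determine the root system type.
type F_4

The matrix has rank 4 with 2's on the diagonal. Reading the off-diagonal entries as Dynkin edges (a single edge where a_ij = a_ji = -1; a double or triple edge where a_ij * a_ji = 2 or 3), the diagram is a chain of 4 nodes with a double edge between the middle two (F_4). One simple-root ordering that puts it in standard form is (alpha_1, alpha_4, alpha_2, alpha_3). So the algebra is type F_4.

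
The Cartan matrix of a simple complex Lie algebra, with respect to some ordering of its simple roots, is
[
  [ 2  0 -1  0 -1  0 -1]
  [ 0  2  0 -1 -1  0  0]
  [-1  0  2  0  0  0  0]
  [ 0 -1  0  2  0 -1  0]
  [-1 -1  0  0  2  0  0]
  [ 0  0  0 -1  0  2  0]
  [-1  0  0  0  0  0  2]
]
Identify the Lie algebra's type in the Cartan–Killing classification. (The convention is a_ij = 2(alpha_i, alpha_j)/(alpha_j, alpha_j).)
D7

The matrix has rank 7 with 2's on the diagonal. Reading the off-diagonal entries as Dynkin edges (a single edge where a_ij = a_ji = -1; a double or triple edge where a_ij * a_ji = 2 or 3), the diagram is a chain of 5 nodes with a fork of two nodes at one end (D_7). One simple-root ordering that puts it in standard form is (alpha_6, alpha_4, alpha_2, alpha_5, alpha_1, alpha_7, alpha_3). So the algebra is type D_7, i.e. so(14).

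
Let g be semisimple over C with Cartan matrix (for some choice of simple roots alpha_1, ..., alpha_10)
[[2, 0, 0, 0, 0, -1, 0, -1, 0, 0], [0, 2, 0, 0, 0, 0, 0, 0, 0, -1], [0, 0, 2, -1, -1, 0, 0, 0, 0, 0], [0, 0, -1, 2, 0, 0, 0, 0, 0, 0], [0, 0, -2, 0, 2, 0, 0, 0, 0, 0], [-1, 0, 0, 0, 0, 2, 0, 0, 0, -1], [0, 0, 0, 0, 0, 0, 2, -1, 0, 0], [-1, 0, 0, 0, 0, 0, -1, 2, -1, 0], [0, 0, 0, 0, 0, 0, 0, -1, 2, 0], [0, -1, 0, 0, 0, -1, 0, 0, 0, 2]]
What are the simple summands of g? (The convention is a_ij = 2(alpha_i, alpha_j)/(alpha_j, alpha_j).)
C3 + D7

The diagram associated to this matrix has two connected components: the simple roots {alpha_3, alpha_4, alpha_5} form a chain of 3 nodes with a double edge at one end; the terminal node there is the unique long simple root (C_3), and {alpha_1, alpha_2, alpha_6, alpha_7, alpha_8, alpha_9, alpha_10} form a chain of 5 nodes with a fork of two nodes at one end (D_7). A semisimple Lie algebra decomposes uniquely as the direct sum of simple ideals, one per connected component of its Dynkin diagram, so g ≅ C_3 ⊕ D_7 (dimension 21 + 91 = 112).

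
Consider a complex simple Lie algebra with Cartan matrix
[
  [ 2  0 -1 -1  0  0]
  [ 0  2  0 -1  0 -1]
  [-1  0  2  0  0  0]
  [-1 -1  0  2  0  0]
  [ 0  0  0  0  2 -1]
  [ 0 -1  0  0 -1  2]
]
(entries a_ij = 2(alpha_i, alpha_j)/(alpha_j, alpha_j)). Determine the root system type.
A_6

The matrix has rank 6 with 2's on the diagonal. Reading the off-diagonal entries as Dynkin edges (a single edge where a_ij = a_ji = -1; a double or triple edge where a_ij * a_ji = 2 or 3), the diagram is a chain of 6 nodes with single edges (A_6). One simple-root ordering that puts it in standard form is (alpha_5, alpha_6, alpha_2, alpha_4, alpha_1, alpha_3). So the algebra is type A_6, i.e. sl(7).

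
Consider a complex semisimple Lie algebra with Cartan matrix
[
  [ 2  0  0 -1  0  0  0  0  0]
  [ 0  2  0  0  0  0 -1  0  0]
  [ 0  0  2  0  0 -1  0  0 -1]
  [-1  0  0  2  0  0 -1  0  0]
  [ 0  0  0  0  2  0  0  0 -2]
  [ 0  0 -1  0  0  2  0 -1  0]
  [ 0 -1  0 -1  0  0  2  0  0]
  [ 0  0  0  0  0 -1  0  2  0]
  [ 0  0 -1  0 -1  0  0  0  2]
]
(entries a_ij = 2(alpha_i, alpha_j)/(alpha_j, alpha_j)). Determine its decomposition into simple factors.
The diagram associated to this matrix has two connected components: the simple roots {alpha_1, alpha_2, alpha_4, alpha_7} form a chain of 4 nodes with single edges (A_4), and {alpha_3, alpha_5, alpha_6, alpha_8, alpha_9} form a chain of 5 nodes with a double edge at one end; the terminal node there is the unique long simple root (C_5). A semisimple Lie algebra decomposes uniquely as the direct sum of simple ideals, one per connected component of its Dynkin diagram, so g ≅ A_4 ⊕ C_5 (dimension 24 + 55 = 79).

A4 ⊕ C5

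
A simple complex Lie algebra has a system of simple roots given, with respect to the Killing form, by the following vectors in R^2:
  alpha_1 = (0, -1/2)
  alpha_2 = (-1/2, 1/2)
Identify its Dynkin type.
Compute the Cartan integers a_ij = 2(alpha_i, alpha_j)/(alpha_j, alpha_j); the resulting 2x2 Cartan matrix is
[[2, -1], [-2, 2]].
The roots have two lengths (squared-length ratio 2:1); the short ones are alpha_{1}. The associated Dynkin diagram is a chain of 2 nodes with a double edge at one end; the terminal node there is the unique short simple root (B_2), so the type is B_2 (the algebra so(5)).

B_2 (so(5))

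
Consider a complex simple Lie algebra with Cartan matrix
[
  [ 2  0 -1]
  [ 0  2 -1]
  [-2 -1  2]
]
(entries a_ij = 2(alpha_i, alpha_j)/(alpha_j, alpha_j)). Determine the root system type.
The matrix has rank 3 with 2's on the diagonal. Reading the off-diagonal entries as Dynkin edges (a single edge where a_ij = a_ji = -1; a double or triple edge where a_ij * a_ji = 2 or 3), the diagram is a chain of 3 nodes with a double edge at one end; the terminal node there is the unique short simple root (B_3). One simple-root ordering that puts it in standard form is (alpha_2, alpha_3, alpha_1). So the algebra is type B_3, i.e. so(7).

B_3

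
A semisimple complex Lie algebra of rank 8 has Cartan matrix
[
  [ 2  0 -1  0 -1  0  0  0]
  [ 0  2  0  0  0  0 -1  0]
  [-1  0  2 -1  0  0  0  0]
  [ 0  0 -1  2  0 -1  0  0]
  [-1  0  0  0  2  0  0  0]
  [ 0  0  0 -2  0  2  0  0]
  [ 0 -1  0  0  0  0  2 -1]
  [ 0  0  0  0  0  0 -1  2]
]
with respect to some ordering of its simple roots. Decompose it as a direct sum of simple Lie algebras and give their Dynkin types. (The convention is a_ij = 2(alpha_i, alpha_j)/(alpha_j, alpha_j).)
A_3 (sl(4)) + C_5 (sp(10))

The diagram associated to this matrix has two connected components: the simple roots {alpha_2, alpha_7, alpha_8} form a chain of 3 nodes with single edges (A_3), and {alpha_1, alpha_3, alpha_4, alpha_5, alpha_6} form a chain of 5 nodes with a double edge at one end; the terminal node there is the unique long simple root (C_5). A semisimple Lie algebra decomposes uniquely as the direct sum of simple ideals, one per connected component of its Dynkin diagram, so g ≅ A_3 ⊕ C_5 (dimension 15 + 55 = 70).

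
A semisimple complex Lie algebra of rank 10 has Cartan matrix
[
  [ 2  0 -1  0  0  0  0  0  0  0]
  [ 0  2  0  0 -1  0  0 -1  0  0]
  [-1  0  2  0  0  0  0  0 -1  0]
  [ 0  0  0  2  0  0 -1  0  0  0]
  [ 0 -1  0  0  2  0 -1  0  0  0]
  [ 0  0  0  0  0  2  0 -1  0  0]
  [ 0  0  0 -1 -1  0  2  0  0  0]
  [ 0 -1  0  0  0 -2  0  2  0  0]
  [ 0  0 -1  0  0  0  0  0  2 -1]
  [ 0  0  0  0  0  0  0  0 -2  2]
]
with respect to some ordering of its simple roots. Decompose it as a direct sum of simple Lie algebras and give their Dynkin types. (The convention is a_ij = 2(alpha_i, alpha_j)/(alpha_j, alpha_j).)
The diagram associated to this matrix has two connected components: the simple roots {alpha_2, alpha_4, alpha_5, alpha_6, alpha_7, alpha_8} form a chain of 6 nodes with a double edge at one end; the terminal node there is the unique short simple root (B_6), and {alpha_1, alpha_3, alpha_9, alpha_10} form a chain of 4 nodes with a double edge at one end; the terminal node there is the unique long simple root (C_4). A semisimple Lie algebra decomposes uniquely as the direct sum of simple ideals, one per connected component of its Dynkin diagram, so g ≅ B_6 ⊕ C_4 (dimension 78 + 36 = 114).

type B_6 + type C_4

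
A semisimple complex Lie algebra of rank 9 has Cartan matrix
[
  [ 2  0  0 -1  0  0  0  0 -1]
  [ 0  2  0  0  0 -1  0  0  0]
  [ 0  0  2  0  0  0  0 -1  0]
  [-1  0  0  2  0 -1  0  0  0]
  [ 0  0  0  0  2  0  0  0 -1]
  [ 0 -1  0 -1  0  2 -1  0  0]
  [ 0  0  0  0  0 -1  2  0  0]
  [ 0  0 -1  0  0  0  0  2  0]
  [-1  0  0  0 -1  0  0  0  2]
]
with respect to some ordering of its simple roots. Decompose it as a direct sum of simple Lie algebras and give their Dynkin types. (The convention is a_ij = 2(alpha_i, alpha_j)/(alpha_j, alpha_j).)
A_2 ⊕ D_7

The diagram associated to this matrix has two connected components: the simple roots {alpha_3, alpha_8} form a chain of 2 nodes with single edges (A_2), and {alpha_1, alpha_2, alpha_4, alpha_5, alpha_6, alpha_7, alpha_9} form a chain of 5 nodes with a fork of two nodes at one end (D_7). A semisimple Lie algebra decomposes uniquely as the direct sum of simple ideals, one per connected component of its Dynkin diagram, so g ≅ A_2 ⊕ D_7 (dimension 8 + 91 = 99).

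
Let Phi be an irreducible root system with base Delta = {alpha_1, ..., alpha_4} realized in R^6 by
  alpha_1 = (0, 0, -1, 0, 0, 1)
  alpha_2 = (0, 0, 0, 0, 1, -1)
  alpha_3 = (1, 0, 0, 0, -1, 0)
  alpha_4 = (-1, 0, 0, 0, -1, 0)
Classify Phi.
D_4

Compute the Cartan integers a_ij = 2(alpha_i, alpha_j)/(alpha_j, alpha_j); the resulting 4x4 Cartan matrix is
[[2, -1, 0, 0], [-1, 2, -1, -1], [0, -1, 2, 0], [0, -1, 0, 2]].
All simple roots have the same length, so the diagram is simply laced. The associated Dynkin diagram is a chain of 2 nodes with a fork of two nodes at one end (D_4), so the type is D_4 (the algebra so(8)).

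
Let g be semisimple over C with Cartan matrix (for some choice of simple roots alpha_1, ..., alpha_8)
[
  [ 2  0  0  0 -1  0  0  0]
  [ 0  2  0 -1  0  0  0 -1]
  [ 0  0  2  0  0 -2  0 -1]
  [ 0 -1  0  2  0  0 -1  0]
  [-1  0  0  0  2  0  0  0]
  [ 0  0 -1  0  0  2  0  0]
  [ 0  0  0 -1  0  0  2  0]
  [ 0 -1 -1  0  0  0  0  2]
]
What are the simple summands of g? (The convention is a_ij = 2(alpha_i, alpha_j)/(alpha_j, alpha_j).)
type A_2 + type B_6

The diagram associated to this matrix has two connected components: the simple roots {alpha_1, alpha_5} form a chain of 2 nodes with single edges (A_2), and {alpha_2, alpha_3, alpha_4, alpha_6, alpha_7, alpha_8} form a chain of 6 nodes with a double edge at one end; the terminal node there is the unique short simple root (B_6). A semisimple Lie algebra decomposes uniquely as the direct sum of simple ideals, one per connected component of its Dynkin diagram, so g ≅ A_2 ⊕ B_6 (dimension 8 + 78 = 86).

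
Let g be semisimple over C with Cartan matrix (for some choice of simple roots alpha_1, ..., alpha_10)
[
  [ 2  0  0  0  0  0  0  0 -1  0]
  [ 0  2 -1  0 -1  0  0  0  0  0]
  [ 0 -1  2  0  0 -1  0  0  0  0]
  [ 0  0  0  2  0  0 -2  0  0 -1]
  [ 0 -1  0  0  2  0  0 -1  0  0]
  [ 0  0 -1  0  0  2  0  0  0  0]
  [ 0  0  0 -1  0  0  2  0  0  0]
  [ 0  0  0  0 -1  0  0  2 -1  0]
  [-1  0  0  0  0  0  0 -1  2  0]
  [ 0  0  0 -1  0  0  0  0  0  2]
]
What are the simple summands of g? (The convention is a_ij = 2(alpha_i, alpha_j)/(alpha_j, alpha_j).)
The diagram associated to this matrix has two connected components: the simple roots {alpha_1, alpha_2, alpha_3, alpha_5, alpha_6, alpha_8, alpha_9} form a chain of 7 nodes with single edges (A_7), and {alpha_4, alpha_7, alpha_10} form a chain of 3 nodes with a double edge at one end; the terminal node there is the unique short simple root (B_3). A semisimple Lie algebra decomposes uniquely as the direct sum of simple ideals, one per connected component of its Dynkin diagram, so g ≅ A_7 ⊕ B_3 (dimension 63 + 21 = 84).

type A_7 ⊕ type B_3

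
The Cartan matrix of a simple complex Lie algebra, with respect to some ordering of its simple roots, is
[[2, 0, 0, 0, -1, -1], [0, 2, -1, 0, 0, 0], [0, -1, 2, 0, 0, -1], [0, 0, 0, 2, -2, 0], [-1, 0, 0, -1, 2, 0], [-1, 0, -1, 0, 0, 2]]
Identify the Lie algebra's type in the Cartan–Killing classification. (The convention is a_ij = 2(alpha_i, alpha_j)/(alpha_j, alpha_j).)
type C_6

The matrix has rank 6 with 2's on the diagonal. Reading the off-diagonal entries as Dynkin edges (a single edge where a_ij = a_ji = -1; a double or triple edge where a_ij * a_ji = 2 or 3), the diagram is a chain of 6 nodes with a double edge at one end; the terminal node there is the unique long simple root (C_6). One simple-root ordering that puts it in standard form is (alpha_2, alpha_3, alpha_6, alpha_1, alpha_5, alpha_4). So the algebra is type C_6, i.e. sp(12).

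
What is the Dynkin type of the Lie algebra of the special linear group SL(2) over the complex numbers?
This is sl(2), which has dimension 2^2 - 1 = 3 and rank 2 - 1 = 1 (a Cartan subalgebra is the diagonal traceless matrices). In the classification of classical Lie algebras, the special linear algebra sl(n+1) has type A_n; here n = 1, so the Dynkin diagram is a chain of 1 nodes with single edges (A_1). Hence the type is A_1.

A_1 (sl(2))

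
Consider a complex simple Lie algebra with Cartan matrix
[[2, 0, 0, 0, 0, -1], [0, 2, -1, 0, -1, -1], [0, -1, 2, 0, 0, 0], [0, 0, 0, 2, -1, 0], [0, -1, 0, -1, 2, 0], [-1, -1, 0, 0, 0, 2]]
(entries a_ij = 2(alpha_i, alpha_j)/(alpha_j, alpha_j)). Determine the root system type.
type E_6

The matrix has rank 6 with 2's on the diagonal. Reading the off-diagonal entries as Dynkin edges (a single edge where a_ij = a_ji = -1; a double or triple edge where a_ij * a_ji = 2 or 3), the diagram is a chain of 5 nodes with one extra node attached to the third node from one end (E_6). One simple-root ordering that puts it in standard form is (alpha_4, alpha_3, alpha_5, alpha_2, alpha_6, alpha_1). So the algebra is type E_6.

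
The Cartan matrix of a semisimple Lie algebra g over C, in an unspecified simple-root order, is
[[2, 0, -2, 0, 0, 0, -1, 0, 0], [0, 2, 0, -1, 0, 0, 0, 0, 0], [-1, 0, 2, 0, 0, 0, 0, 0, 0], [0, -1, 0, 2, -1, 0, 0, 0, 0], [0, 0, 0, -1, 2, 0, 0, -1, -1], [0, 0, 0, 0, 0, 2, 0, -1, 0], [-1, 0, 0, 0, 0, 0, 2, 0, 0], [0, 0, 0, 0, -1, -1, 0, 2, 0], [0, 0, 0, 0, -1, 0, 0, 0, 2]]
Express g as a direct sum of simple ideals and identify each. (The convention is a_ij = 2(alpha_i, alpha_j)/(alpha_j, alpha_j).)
B_3 + E_6

The diagram associated to this matrix has two connected components: the simple roots {alpha_1, alpha_3, alpha_7} form a chain of 3 nodes with a double edge at one end; the terminal node there is the unique short simple root (B_3), and {alpha_2, alpha_4, alpha_5, alpha_6, alpha_8, alpha_9} form a chain of 5 nodes with one extra node attached to the third node from one end (E_6). A semisimple Lie algebra decomposes uniquely as the direct sum of simple ideals, one per connected component of its Dynkin diagram, so g ≅ B_3 ⊕ E_6 (dimension 21 + 78 = 99).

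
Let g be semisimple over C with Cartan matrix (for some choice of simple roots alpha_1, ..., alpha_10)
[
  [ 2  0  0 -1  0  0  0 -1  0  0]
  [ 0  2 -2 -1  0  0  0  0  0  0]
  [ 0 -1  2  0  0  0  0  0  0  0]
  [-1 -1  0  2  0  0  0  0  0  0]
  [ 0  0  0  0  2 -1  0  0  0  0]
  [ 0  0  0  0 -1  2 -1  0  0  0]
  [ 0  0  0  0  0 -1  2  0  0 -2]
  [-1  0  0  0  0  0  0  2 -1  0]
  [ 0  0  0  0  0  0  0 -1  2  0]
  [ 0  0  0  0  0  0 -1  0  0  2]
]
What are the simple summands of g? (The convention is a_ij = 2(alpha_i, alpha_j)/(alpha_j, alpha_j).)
The diagram associated to this matrix has two connected components: the simple roots {alpha_5, alpha_6, alpha_7, alpha_10} form a chain of 4 nodes with a double edge at one end; the terminal node there is the unique short simple root (B_4), and {alpha_1, alpha_2, alpha_3, alpha_4, alpha_8, alpha_9} form a chain of 6 nodes with a double edge at one end; the terminal node there is the unique short simple root (B_6). A semisimple Lie algebra decomposes uniquely as the direct sum of simple ideals, one per connected component of its Dynkin diagram, so g ≅ B_4 ⊕ B_6 (dimension 36 + 78 = 114).

B_4 ⊕ B_6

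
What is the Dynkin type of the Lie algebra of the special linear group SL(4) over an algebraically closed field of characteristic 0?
A_3 (sl(4))

This is sl(4), which has dimension 4^2 - 1 = 15 and rank 4 - 1 = 3 (a Cartan subalgebra is the diagonal traceless matrices). In the classification of classical Lie algebras, the special linear algebra sl(n+1) has type A_n; here n = 3, so the Dynkin diagram is a chain of 3 nodes with single edges (A_3). Hence the type is A_3.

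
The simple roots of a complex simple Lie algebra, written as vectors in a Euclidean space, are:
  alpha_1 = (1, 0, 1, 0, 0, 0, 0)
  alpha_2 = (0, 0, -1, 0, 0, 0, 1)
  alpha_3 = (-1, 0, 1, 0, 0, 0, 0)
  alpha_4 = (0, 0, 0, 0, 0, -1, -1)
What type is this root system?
Compute the Cartan integers a_ij = 2(alpha_i, alpha_j)/(alpha_j, alpha_j); the resulting 4x4 Cartan matrix is
[[2, -1, 0, 0], [-1, 2, -1, -1], [0, -1, 2, 0], [0, -1, 0, 2]].
All simple roots have the same length, so the diagram is simply laced. The associated Dynkin diagram is a chain of 2 nodes with a fork of two nodes at one end (D_4), so the type is D_4 (the algebra so(8)).

type D_4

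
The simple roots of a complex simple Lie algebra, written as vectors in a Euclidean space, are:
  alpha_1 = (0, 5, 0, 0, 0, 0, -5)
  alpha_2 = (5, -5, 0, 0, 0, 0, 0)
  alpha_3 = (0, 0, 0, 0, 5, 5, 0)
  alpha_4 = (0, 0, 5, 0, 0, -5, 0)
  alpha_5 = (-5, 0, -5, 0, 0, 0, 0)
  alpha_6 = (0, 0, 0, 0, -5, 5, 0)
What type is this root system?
D_6

Compute the Cartan integers a_ij = 2(alpha_i, alpha_j)/(alpha_j, alpha_j); the resulting 6x6 Cartan matrix is
[[2, -1, 0, 0, 0, 0], [-1, 2, 0, 0, -1, 0], [0, 0, 2, -1, 0, 0], [0, 0, -1, 2, -1, -1], [0, -1, 0, -1, 2, 0], [0, 0, 0, -1, 0, 2]].
All simple roots have the same length, so the diagram is simply laced. The associated Dynkin diagram is a chain of 4 nodes with a fork of two nodes at one end (D_6), so the type is D_6 (the algebra so(12)).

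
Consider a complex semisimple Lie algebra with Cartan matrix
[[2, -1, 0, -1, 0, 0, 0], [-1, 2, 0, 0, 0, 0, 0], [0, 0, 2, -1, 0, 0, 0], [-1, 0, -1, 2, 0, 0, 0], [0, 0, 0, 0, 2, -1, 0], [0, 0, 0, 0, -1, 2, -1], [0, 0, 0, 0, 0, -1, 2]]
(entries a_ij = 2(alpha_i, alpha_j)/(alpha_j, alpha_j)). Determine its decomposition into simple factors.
A_3 + A_4

The diagram associated to this matrix has two connected components: the simple roots {alpha_5, alpha_6, alpha_7} form a chain of 3 nodes with single edges (A_3), and {alpha_1, alpha_2, alpha_3, alpha_4} form a chain of 4 nodes with single edges (A_4). A semisimple Lie algebra decomposes uniquely as the direct sum of simple ideals, one per connected component of its Dynkin diagram, so g ≅ A_3 ⊕ A_4 (dimension 15 + 24 = 39).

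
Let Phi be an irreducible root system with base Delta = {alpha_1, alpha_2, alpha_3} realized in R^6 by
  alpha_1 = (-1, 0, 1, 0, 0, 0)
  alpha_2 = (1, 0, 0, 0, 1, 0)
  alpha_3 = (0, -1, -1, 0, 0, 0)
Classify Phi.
Compute the Cartan integers a_ij = 2(alpha_i, alpha_j)/(alpha_j, alpha_j); the resulting 3x3 Cartan matrix is
[[2, -1, -1], [-1, 2, 0], [-1, 0, 2]].
All simple roots have the same length, so the diagram is simply laced. The associated Dynkin diagram is a chain of 3 nodes with single edges (A_3), so the type is A_3 (the algebra sl(4)).

A3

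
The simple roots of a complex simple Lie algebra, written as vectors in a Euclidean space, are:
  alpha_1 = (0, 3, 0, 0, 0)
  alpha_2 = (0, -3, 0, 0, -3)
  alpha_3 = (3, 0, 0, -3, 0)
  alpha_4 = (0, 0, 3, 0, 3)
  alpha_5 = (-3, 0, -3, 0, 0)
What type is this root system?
Compute the Cartan integers a_ij = 2(alpha_i, alpha_j)/(alpha_j, alpha_j); the resulting 5x5 Cartan matrix is
[[2, -1, 0, 0, 0], [-2, 2, 0, -1, 0], [0, 0, 2, 0, -1], [0, -1, 0, 2, -1], [0, 0, -1, -1, 2]].
The roots have two lengths (squared-length ratio 2:1); the short ones are alpha_{1}. The associated Dynkin diagram is a chain of 5 nodes with a double edge at one end; the terminal node there is the unique short simple root (B_5), so the type is B_5 (the algebra so(11)).

B_5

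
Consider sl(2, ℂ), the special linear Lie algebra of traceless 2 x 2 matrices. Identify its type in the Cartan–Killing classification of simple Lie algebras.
A1

This is sl(2), which has dimension 2^2 - 1 = 3 and rank 2 - 1 = 1 (a Cartan subalgebra is the diagonal traceless matrices). In the classification of classical Lie algebras, the special linear algebra sl(n+1) has type A_n; here n = 1, so the Dynkin diagram is a chain of 1 nodes with single edges (A_1). Hence the type is A_1.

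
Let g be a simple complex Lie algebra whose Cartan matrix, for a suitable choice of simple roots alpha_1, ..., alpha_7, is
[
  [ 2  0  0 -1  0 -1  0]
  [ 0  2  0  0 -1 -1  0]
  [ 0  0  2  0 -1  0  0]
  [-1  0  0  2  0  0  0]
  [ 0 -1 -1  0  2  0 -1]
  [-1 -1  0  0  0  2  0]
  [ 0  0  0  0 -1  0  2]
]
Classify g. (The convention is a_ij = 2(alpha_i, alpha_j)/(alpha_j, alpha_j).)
D_7 (so(14))

The matrix has rank 7 with 2's on the diagonal. Reading the off-diagonal entries as Dynkin edges (a single edge where a_ij = a_ji = -1; a double or triple edge where a_ij * a_ji = 2 or 3), the diagram is a chain of 5 nodes with a fork of two nodes at one end (D_7). One simple-root ordering that puts it in standard form is (alpha_4, alpha_1, alpha_6, alpha_2, alpha_5, alpha_7, alpha_3). So the algebra is type D_7, i.e. so(14).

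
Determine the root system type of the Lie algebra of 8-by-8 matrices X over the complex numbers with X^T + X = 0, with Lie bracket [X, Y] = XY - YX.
This is so(8) with 8 even, which has dimension 8(8-1)/2 = 28 and rank 8/2 = 4. In the classification of classical Lie algebras, the orthogonal algebra so(2n) in an even number of variables has type D_n; here n = 4, so the Dynkin diagram is a chain of 2 nodes with a fork of two nodes at one end (D_4). Hence the type is D_4.

D4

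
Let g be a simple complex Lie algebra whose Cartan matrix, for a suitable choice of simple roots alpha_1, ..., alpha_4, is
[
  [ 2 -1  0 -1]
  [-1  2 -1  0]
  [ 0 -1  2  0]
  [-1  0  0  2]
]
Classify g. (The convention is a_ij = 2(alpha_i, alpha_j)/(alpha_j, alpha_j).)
The matrix has rank 4 with 2's on the diagonal. Reading the off-diagonal entries as Dynkin edges (a single edge where a_ij = a_ji = -1; a double or triple edge where a_ij * a_ji = 2 or 3), the diagram is a chain of 4 nodes with single edges (A_4). One simple-root ordering that puts it in standard form is (alpha_4, alpha_1, alpha_2, alpha_3). So the algebra is type A_4, i.e. sl(5).

type A_4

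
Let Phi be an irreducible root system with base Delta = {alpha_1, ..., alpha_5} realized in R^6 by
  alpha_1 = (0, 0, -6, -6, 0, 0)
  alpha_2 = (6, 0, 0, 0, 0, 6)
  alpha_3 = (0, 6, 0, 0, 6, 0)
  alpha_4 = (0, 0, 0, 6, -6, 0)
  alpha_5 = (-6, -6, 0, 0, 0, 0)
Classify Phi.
Compute the Cartan integers a_ij = 2(alpha_i, alpha_j)/(alpha_j, alpha_j); the resulting 5x5 Cartan matrix is
[[2, 0, 0, -1, 0], [0, 2, 0, 0, -1], [0, 0, 2, -1, -1], [-1, 0, -1, 2, 0], [0, -1, -1, 0, 2]].
All simple roots have the same length, so the diagram is simply laced. The associated Dynkin diagram is a chain of 5 nodes with single edges (A_5), so the type is A_5 (the algebra sl(6)).

type A_5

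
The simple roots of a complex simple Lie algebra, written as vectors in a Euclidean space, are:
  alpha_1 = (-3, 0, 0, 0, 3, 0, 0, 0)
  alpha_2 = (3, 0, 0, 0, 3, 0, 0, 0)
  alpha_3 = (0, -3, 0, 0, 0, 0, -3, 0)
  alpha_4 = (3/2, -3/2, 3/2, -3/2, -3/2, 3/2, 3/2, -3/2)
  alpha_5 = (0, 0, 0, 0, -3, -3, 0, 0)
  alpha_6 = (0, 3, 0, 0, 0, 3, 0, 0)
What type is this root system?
Compute the Cartan integers a_ij = 2(alpha_i, alpha_j)/(alpha_j, alpha_j); the resulting 6x6 Cartan matrix is
[[2, 0, 0, -1, -1, 0], [0, 2, 0, 0, -1, 0], [0, 0, 2, 0, 0, -1], [-1, 0, 0, 2, 0, 0], [-1, -1, 0, 0, 2, -1], [0, 0, -1, 0, -1, 2]].
All simple roots have the same length, so the diagram is simply laced. The associated Dynkin diagram is a chain of 5 nodes with one extra node attached to the third node from one end (E_6), so the type is E_6.

type E_6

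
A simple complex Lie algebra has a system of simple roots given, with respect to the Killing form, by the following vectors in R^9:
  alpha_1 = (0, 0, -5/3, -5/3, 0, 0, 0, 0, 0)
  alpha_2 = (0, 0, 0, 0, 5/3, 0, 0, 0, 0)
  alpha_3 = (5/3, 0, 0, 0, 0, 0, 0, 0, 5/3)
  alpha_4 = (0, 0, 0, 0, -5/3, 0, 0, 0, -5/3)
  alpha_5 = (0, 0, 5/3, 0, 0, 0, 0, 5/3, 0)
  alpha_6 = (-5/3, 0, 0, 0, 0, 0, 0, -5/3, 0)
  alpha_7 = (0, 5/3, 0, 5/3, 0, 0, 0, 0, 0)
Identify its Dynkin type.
type B_7

Compute the Cartan integers a_ij = 2(alpha_i, alpha_j)/(alpha_j, alpha_j); the resulting 7x7 Cartan matrix is
[[2, 0, 0, 0, -1, 0, -1], [0, 2, 0, -1, 0, 0, 0], [0, 0, 2, -1, 0, -1, 0], [0, -2, -1, 2, 0, 0, 0], [-1, 0, 0, 0, 2, -1, 0], [0, 0, -1, 0, -1, 2, 0], [-1, 0, 0, 0, 0, 0, 2]].
The roots have two lengths (squared-length ratio 2:1); the short ones are alpha_{2}. The associated Dynkin diagram is a chain of 7 nodes with a double edge at one end; the terminal node there is the unique short simple root (B_7), so the type is B_7 (the algebra so(15)).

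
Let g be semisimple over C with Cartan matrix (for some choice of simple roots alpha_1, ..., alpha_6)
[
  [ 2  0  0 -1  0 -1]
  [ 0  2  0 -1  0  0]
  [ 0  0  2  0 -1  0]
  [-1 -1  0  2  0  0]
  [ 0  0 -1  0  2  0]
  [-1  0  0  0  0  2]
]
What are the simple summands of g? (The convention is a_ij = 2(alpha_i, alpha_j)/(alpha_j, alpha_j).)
A_2 ⊕ A_4

The diagram associated to this matrix has two connected components: the simple roots {alpha_3, alpha_5} form a chain of 2 nodes with single edges (A_2), and {alpha_1, alpha_2, alpha_4, alpha_6} form a chain of 4 nodes with single edges (A_4). A semisimple Lie algebra decomposes uniquely as the direct sum of simple ideals, one per connected component of its Dynkin diagram, so g ≅ A_2 ⊕ A_4 (dimension 8 + 24 = 32).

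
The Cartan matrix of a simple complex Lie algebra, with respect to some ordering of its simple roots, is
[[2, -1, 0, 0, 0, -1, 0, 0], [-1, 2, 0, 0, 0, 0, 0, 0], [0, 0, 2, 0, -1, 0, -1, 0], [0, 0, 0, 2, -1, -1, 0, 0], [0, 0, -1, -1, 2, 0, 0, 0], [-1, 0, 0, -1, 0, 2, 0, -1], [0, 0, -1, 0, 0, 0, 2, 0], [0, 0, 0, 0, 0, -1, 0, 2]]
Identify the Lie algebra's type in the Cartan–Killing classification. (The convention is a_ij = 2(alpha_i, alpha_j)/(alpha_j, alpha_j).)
The matrix has rank 8 with 2's on the diagonal. Reading the off-diagonal entries as Dynkin edges (a single edge where a_ij = a_ji = -1; a double or triple edge where a_ij * a_ji = 2 or 3), the diagram is a chain of 7 nodes with one extra node attached to the third node from one end (E_8). One simple-root ordering that puts it in standard form is (alpha_2, alpha_8, alpha_1, alpha_6, alpha_4, alpha_5, alpha_3, alpha_7). So the algebra is type E_8.

type E_8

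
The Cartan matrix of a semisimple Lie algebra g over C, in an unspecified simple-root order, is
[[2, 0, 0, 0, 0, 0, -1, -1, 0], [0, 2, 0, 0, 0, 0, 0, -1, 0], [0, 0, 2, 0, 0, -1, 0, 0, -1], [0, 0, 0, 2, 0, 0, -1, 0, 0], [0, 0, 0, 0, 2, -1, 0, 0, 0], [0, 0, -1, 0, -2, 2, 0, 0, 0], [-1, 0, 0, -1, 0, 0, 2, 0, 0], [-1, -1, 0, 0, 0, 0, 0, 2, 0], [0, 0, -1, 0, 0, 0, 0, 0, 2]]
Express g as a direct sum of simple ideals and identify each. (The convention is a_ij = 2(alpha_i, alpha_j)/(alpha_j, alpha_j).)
A_5 (sl(6)) ⊕ B_4 (so(9))

The diagram associated to this matrix has two connected components: the simple roots {alpha_1, alpha_2, alpha_4, alpha_7, alpha_8} form a chain of 5 nodes with single edges (A_5), and {alpha_3, alpha_5, alpha_6, alpha_9} form a chain of 4 nodes with a double edge at one end; the terminal node there is the unique short simple root (B_4). A semisimple Lie algebra decomposes uniquely as the direct sum of simple ideals, one per connected component of its Dynkin diagram, so g ≅ A_5 ⊕ B_4 (dimension 35 + 36 = 71).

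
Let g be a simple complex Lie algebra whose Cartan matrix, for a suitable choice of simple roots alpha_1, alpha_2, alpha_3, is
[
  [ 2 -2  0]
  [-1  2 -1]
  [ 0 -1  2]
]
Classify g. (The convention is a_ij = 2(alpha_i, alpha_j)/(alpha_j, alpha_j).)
The matrix has rank 3 with 2's on the diagonal. Reading the off-diagonal entries as Dynkin edges (a single edge where a_ij = a_ji = -1; a double or triple edge where a_ij * a_ji = 2 or 3), the diagram is a chain of 3 nodes with a double edge at one end; the terminal node there is the unique long simple root (C_3). One simple-root ordering that puts it in standard form is (alpha_3, alpha_2, alpha_1). So the algebra is type C_3, i.e. sp(6).

type C_3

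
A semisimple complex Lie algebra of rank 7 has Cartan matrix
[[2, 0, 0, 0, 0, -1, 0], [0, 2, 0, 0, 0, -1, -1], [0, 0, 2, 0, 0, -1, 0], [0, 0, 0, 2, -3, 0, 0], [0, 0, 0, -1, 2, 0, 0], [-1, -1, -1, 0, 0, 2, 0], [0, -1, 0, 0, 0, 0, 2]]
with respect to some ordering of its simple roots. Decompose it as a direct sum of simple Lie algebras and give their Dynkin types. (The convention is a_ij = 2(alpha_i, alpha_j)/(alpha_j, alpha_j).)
The diagram associated to this matrix has two connected components: the simple roots {alpha_1, alpha_2, alpha_3, alpha_6, alpha_7} form a chain of 3 nodes with a fork of two nodes at one end (D_5), and {alpha_4, alpha_5} form two nodes joined by a triple edge (G_2). A semisimple Lie algebra decomposes uniquely as the direct sum of simple ideals, one per connected component of its Dynkin diagram, so g ≅ D_5 ⊕ G_2 (dimension 45 + 14 = 59).

type D_5 + type G_2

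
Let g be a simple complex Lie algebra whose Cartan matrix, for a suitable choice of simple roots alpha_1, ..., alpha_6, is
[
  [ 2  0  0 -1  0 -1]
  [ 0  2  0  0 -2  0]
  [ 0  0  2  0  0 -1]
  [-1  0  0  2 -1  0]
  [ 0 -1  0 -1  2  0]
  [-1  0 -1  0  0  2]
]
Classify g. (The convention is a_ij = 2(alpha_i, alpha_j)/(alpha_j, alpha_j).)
C6

The matrix has rank 6 with 2's on the diagonal. Reading the off-diagonal entries as Dynkin edges (a single edge where a_ij = a_ji = -1; a double or triple edge where a_ij * a_ji = 2 or 3), the diagram is a chain of 6 nodes with a double edge at one end; the terminal node there is the unique long simple root (C_6). One simple-root ordering that puts it in standard form is (alpha_3, alpha_6, alpha_1, alpha_4, alpha_5, alpha_2). So the algebra is type C_6, i.e. sp(12).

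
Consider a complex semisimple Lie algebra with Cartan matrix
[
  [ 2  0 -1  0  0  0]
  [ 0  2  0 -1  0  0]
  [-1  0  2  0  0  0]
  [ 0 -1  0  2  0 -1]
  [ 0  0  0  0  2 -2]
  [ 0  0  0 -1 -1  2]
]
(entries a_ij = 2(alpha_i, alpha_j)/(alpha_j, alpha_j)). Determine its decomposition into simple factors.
The diagram associated to this matrix has two connected components: the simple roots {alpha_1, alpha_3} form a chain of 2 nodes with single edges (A_2), and {alpha_2, alpha_4, alpha_5, alpha_6} form a chain of 4 nodes with a double edge at one end; the terminal node there is the unique long simple root (C_4). A semisimple Lie algebra decomposes uniquely as the direct sum of simple ideals, one per connected component of its Dynkin diagram, so g ≅ A_2 ⊕ C_4 (dimension 8 + 36 = 44).

type A_2 ⊕ type C_4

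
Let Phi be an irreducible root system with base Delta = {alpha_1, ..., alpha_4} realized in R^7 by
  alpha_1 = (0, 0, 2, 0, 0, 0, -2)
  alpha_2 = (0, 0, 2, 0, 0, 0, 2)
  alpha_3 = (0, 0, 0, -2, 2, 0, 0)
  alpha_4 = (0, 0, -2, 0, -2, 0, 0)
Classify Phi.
Compute the Cartan integers a_ij = 2(alpha_i, alpha_j)/(alpha_j, alpha_j); the resulting 4x4 Cartan matrix is
[[2, 0, 0, -1], [0, 2, 0, -1], [0, 0, 2, -1], [-1, -1, -1, 2]].
All simple roots have the same length, so the diagram is simply laced. The associated Dynkin diagram is a chain of 2 nodes with a fork of two nodes at one end (D_4), so the type is D_4 (the algebra so(8)).

D4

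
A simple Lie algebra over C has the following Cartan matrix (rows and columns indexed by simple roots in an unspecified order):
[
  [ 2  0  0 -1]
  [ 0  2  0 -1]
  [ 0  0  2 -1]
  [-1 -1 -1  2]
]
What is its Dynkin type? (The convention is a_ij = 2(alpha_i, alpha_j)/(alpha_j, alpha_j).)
D_4 (so(8))

The matrix has rank 4 with 2's on the diagonal. Reading the off-diagonal entries as Dynkin edges (a single edge where a_ij = a_ji = -1; a double or triple edge where a_ij * a_ji = 2 or 3), the diagram is a chain of 2 nodes with a fork of two nodes at one end (D_4). One simple-root ordering that puts it in standard form is (alpha_1, alpha_4, alpha_2, alpha_3). So the algebra is type D_4, i.e. so(8).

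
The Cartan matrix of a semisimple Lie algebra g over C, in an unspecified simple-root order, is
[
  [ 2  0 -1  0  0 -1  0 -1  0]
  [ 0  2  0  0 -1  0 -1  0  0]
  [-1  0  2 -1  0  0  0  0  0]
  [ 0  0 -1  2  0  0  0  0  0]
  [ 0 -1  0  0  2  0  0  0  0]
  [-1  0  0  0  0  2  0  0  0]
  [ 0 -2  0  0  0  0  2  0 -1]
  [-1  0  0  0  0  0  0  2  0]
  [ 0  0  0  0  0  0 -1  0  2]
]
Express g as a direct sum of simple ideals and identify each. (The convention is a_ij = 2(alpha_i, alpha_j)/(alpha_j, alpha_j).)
type D_5 ⊕ type F_4

The diagram associated to this matrix has two connected components: the simple roots {alpha_1, alpha_3, alpha_4, alpha_6, alpha_8} form a chain of 3 nodes with a fork of two nodes at one end (D_5), and {alpha_2, alpha_5, alpha_7, alpha_9} form a chain of 4 nodes with a double edge between the middle two (F_4). A semisimple Lie algebra decomposes uniquely as the direct sum of simple ideals, one per connected component of its Dynkin diagram, so g ≅ D_5 ⊕ F_4 (dimension 45 + 52 = 97).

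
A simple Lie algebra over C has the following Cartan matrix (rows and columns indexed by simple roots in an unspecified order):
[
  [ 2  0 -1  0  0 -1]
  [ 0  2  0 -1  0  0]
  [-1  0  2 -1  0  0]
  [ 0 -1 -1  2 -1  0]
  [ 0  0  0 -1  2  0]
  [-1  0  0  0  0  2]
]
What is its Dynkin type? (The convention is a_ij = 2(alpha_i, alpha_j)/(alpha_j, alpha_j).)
D_6

The matrix has rank 6 with 2's on the diagonal. Reading the off-diagonal entries as Dynkin edges (a single edge where a_ij = a_ji = -1; a double or triple edge where a_ij * a_ji = 2 or 3), the diagram is a chain of 4 nodes with a fork of two nodes at one end (D_6). One simple-root ordering that puts it in standard form is (alpha_6, alpha_1, alpha_3, alpha_4, alpha_5, alpha_2). So the algebra is type D_6, i.e. so(12).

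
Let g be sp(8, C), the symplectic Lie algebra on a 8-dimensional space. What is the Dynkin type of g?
type C_4

This is sp(8), which has dimension 8(8+1)/2 = 36 and rank 8/2 = 4. In the classification of classical Lie algebras, the symplectic algebra sp(2n) has type C_n; here n = 4, so the Dynkin diagram is a chain of 4 nodes with a double edge at one end; the terminal node there is the unique long simple root (C_4). Hence the type is C_4.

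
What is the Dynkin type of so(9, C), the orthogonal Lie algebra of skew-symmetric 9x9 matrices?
This is so(9) with 9 odd, which has dimension 9(9-1)/2 = 36 and rank (9-1)/2 = 4. In the classification of classical Lie algebras, the orthogonal algebra so(2n+1) in an odd number of variables has type B_n; here n = 4, so the Dynkin diagram is a chain of 4 nodes with a double edge at one end; the terminal node there is the unique short simple root (B_4). Hence the type is B_4.

type B_4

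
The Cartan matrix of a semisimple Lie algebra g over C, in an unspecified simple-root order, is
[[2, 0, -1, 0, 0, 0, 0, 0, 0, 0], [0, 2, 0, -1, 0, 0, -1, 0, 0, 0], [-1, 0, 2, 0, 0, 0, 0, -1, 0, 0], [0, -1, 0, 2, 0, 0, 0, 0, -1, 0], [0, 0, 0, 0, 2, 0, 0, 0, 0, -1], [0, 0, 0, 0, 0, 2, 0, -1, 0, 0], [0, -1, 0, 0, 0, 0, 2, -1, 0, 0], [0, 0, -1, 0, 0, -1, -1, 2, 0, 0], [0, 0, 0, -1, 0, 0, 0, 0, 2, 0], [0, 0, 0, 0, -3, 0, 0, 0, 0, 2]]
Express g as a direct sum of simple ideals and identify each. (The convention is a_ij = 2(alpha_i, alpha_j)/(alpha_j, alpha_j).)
E8 ⊕ G2

The diagram associated to this matrix has two connected components: the simple roots {alpha_1, alpha_2, alpha_3, alpha_4, alpha_6, alpha_7, alpha_8, alpha_9} form a chain of 7 nodes with one extra node attached to the third node from one end (E_8), and {alpha_5, alpha_10} form two nodes joined by a triple edge (G_2). A semisimple Lie algebra decomposes uniquely as the direct sum of simple ideals, one per connected component of its Dynkin diagram, so g ≅ E_8 ⊕ G_2 (dimension 248 + 14 = 262).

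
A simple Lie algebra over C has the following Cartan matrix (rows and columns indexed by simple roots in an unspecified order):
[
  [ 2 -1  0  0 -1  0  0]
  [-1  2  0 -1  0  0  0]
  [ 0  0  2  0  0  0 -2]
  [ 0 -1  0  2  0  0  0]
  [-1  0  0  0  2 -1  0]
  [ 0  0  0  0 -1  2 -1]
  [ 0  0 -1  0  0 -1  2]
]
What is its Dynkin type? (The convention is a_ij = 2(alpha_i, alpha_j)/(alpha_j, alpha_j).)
The matrix has rank 7 with 2's on the diagonal. Reading the off-diagonal entries as Dynkin edges (a single edge where a_ij = a_ji = -1; a double or triple edge where a_ij * a_ji = 2 or 3), the diagram is a chain of 7 nodes with a double edge at one end; the terminal node there is the unique long simple root (C_7). One simple-root ordering that puts it in standard form is (alpha_4, alpha_2, alpha_1, alpha_5, alpha_6, alpha_7, alpha_3). So the algebra is type C_7, i.e. sp(14).

C_7 (sp(14))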